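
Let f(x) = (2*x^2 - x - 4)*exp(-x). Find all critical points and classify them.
f'(x) = (-2*x^2 + 5*x + 3)*exp(-x)

Solve f'(x) = 0:
  f'(x) = (-2*x^2 + 5*x + 3)·exp(-x) and exp(-x) > 0 for every x, so f'(x) = 0 ⇔ -2*x^2 + 5*x + 3 = 0.
  Factor: -2*x^2 + 5*x + 3 = -(x - 3)*(2*x + 1) = 0.
  ⇒ x = -1/2, 3

f''(x) = (2*x^2 - 9*x + 2)*exp(-x)
Second-derivative test at each critical point:
  f''(-1/2) = 11.5410 > 0 → local minimum
  f''(3) = -0.3485 < 0 → local maximum

Critical points: x = -1/2 (local minimum); x = 3 (local maximum)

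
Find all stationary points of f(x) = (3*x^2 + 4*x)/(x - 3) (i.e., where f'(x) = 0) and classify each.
f'(x) = 3*(x^2 - 6*x - 4)/(x^2 - 6*x + 9)

Solve f'(x) = 0:
  f'(x) = 3*(x^2 - 6*x - 4)/(x - 3)^2; the denominator is positive wherever f is defined, so f'(x) = 0 ⇔ 3*x^2 - 18*x - 12 = 0.
  Factor: 3*x^2 - 18*x - 12 = 3*(x^2 - 6*x - 4); x^2 - 6*x - 4 = 0 has no rational roots; quadratic formula: x = (6 ± √52)/2.
  ⇒ x = 3 - sqrt(13) ≈ -0.6056, 3 + sqrt(13) ≈ 6.6056

f''(x) = 78/(x^3 - 9*x^2 + 27*x - 27)
Second-derivative test at each critical point:
  f''(-0.6056) = -1.6641 < 0 → local maximum
  f''(6.6056) = 1.6641 > 0 → local minimum

Critical points: x = 3 - sqrt(13) ≈ -0.6056 (local maximum); x = 3 + sqrt(13) ≈ 6.6056 (local minimum)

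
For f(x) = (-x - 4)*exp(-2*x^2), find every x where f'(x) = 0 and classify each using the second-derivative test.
f'(x) = (4*x*(x + 4) - 1)*exp(-2*x^2)

Solve f'(x) = 0:
  f'(x) = (4*x^2 + 16*x - 1)·exp(-2*x^2) and exp(-2*x^2) > 0 for every x, so f'(x) = 0 ⇔ 4*x^2 + 16*x - 1 = 0.
  4*x^2 + 16*x - 1 = 0 has no rational roots; quadratic formula: x = (-16 ± √272)/8.
  ⇒ x = -sqrt(17)/2 - 2 ≈ -4.0616, -2 + sqrt(17)/2 ≈ 0.0616

f''(x) = 4*(-4*x^2*(x + 4) + 3*x + 4)*exp(-2*x^2)
Second-derivative test at each critical point:
  f''(-4.0616) = -7.742e-14 < 0 → local maximum
  f''(0.0616) = 16.3679 > 0 → local minimum

Critical points: x = -sqrt(17)/2 - 2 ≈ -4.0616 (local maximum); x = -2 + sqrt(17)/2 ≈ 0.0616 (local minimum)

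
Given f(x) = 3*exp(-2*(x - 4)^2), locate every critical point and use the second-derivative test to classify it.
f'(x) = 12*(4 - x)*exp(-2*(x - 4)^2)

Solve f'(x) = 0:
  f'(x) = (48 - 12*x)·exp(-2*(x - 4)^2) and exp(-2*(x - 4)^2) > 0 for every x, so f'(x) = 0 ⇔ 48 - 12*x = 0.
  Factor: 48 - 12*x = -12*(x - 4) = 0.
  ⇒ x = 4

f''(x) = 12*(4*(x - 4)^2 - 1)*exp(-2*(x - 4)^2)
Second-derivative test at each critical point:
  f''(4) = -12 < 0 → local maximum

Critical points: x = 4 (local maximum)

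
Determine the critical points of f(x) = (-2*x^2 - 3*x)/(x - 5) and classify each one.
f'(x) = (-2*x^2 + 20*x + 15)/(x^2 - 10*x + 25)

Solve f'(x) = 0:
  f'(x) = -(2*x^2 - 20*x - 15)/(x - 5)^2; the denominator is positive wherever f is defined, so f'(x) = 0 ⇔ -2*x^2 + 20*x + 15 = 0.
  2*x^2 - 20*x - 15 = 0 has no rational roots; quadratic formula: x = (20 ± √520)/4.
  ⇒ x = 5 - sqrt(130)/2 ≈ -0.7009, 5 + sqrt(130)/2 ≈ 10.7009

f''(x) = -130/(x^3 - 15*x^2 + 75*x - 125)
Second-derivative test at each critical point:
  f''(-0.7009) = 0.7016 > 0 → local minimum
  f''(10.7009) = -0.7016 < 0 → local maximum

Critical points: x = 5 - sqrt(130)/2 ≈ -0.7009 (local minimum); x = 5 + sqrt(130)/2 ≈ 10.7009 (local maximum)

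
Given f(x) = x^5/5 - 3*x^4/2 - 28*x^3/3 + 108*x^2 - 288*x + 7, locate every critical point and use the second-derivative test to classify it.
f'(x) = x^4 - 6*x^3 - 28*x^2 + 216*x - 288

Solve f'(x) = 0:
  Factor: x^4 - 6*x^3 - 28*x^2 + 216*x - 288 = (x - 6)*(x - 4)*(x - 2)*(x + 6) = 0.
  ⇒ x = -6, 2, 4, 6

f''(x) = 4*x^3 - 18*x^2 - 56*x + 216
Second-derivative test at each critical point:
  f''(-6) = -960 < 0 → local maximum
  f''(2) = 64 > 0 → local minimum
  f''(4) = -40 < 0 → local maximum
  f''(6) = 96 > 0 → local minimum

Critical points: x = -6 (local maximum); x = 2 (local minimum); x = 4 (local maximum); x = 6 (local minimum)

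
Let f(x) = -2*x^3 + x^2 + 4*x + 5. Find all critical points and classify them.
f'(x) = -6*x^2 + 2*x + 4

Solve f'(x) = 0:
  Factor: -6*x^2 + 2*x + 4 = -2*(x - 1)*(3*x + 2) = 0.
  ⇒ x = -2/3, 1

f''(x) = 2 - 12*x
Second-derivative test at each critical point:
  f''(-2/3) = 10 > 0 → local minimum
  f''(1) = -10 < 0 → local maximum

Critical points: x = -2/3 (local minimum); x = 1 (local maximum)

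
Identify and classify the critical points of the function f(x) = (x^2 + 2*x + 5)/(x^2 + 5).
f'(x) = 2*(5 - x^2)/(x^4 + 10*x^2 + 25)

Solve f'(x) = 0:
  f'(x) = -2*(x^2 - 5)/(x^2 + 5)^2; the denominator is positive wherever f is defined, so f'(x) = 0 ⇔ 10 - 2*x^2 = 0.
  Factor: 10 - 2*x^2 = -2*(x^2 - 5); x^2 - 5 = 0 has no rational roots; quadratic formula: x = (0 ± √20)/2.
  ⇒ x = -sqrt(5) ≈ -2.2361, sqrt(5) ≈ 2.2361

f''(x) = 4*x*(x^2 - 15)/(x^6 + 15*x^4 + 75*x^2 + 125)
Second-derivative test at each critical point:
  f''(-2.2361) = 0.0894 > 0 → local minimum
  f''(2.2361) = -0.0894 < 0 → local maximum

Critical points: x = -sqrt(5) ≈ -2.2361 (local minimum); x = sqrt(5) ≈ 2.2361 (local maximum)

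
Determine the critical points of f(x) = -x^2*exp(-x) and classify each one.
f'(x) = x*(x - 2)*exp(-x)

Solve f'(x) = 0:
  f'(x) = (x^2 - 2*x)·exp(-x) and exp(-x) > 0 for every x, so f'(x) = 0 ⇔ x^2 - 2*x = 0.
  Factor: x^2 - 2*x = x*(x - 2) = 0.
  ⇒ x = 0, 2

f''(x) = (-x^2 + 4*x - 2)*exp(-x)
Second-derivative test at each critical point:
  f''(0) = -2 < 0 → local maximum
  f''(2) = 0.2707 > 0 → local minimum

Critical points: x = 0 (local maximum); x = 2 (local minimum)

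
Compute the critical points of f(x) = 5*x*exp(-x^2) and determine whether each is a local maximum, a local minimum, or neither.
f'(x) = 5*(1 - 2*x^2)*exp(-x^2)

Solve f'(x) = 0:
  f'(x) = (5 - 10*x^2)·exp(-x^2) and exp(-x^2) > 0 for every x, so f'(x) = 0 ⇔ 5 - 10*x^2 = 0.
  Factor: 5 - 10*x^2 = -5*(2*x^2 - 1); 2*x^2 - 1 = 0 has no rational roots; quadratic formula: x = (0 ± √8)/4.
  ⇒ x = -sqrt(2)/2 ≈ -0.7071, sqrt(2)/2 ≈ 0.7071

f''(x) = (20*x^3 - 30*x)*exp(-x^2)
Second-derivative test at each critical point:
  f''(-0.7071) = 8.5776 > 0 → local minimum
  f''(0.7071) = -8.5776 < 0 → local maximum

Critical points: x = -sqrt(2)/2 ≈ -0.7071 (local minimum); x = sqrt(2)/2 ≈ 0.7071 (local maximum)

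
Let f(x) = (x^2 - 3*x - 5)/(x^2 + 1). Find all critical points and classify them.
f'(x) = 3*(x^2 + 4*x - 1)/(x^4 + 2*x^2 + 1)

Solve f'(x) = 0:
  f'(x) = 3*(x^2 + 4*x - 1)/(x^2 + 1)^2; the denominator is positive wherever f is defined, so f'(x) = 0 ⇔ 3*x^2 + 12*x - 3 = 0.
  Factor: 3*x^2 + 12*x - 3 = 3*(x^2 + 4*x - 1); x^2 + 4*x - 1 = 0 has no rational roots; quadratic formula: x = (-4 ± √20)/2.
  ⇒ x = -sqrt(5) - 2 ≈ -4.2361, -2 + sqrt(5) ≈ 0.2361

f''(x) = 6*(-x^3 - 6*x^2 + 3*x + 2)/(x^6 + 3*x^4 + 3*x^2 + 1)
Second-derivative test at each critical point:
  f''(-4.2361) = -0.0374 < 0 → local maximum
  f''(0.2361) = 12.0374 > 0 → local minimum

Critical points: x = -sqrt(5) - 2 ≈ -4.2361 (local maximum); x = -2 + sqrt(5) ≈ 0.2361 (local minimum)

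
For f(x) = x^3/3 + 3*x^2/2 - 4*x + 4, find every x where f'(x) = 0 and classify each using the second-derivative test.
f'(x) = x^2 + 3*x - 4

Solve f'(x) = 0:
  Factor: x^2 + 3*x - 4 = (x - 1)*(x + 4) = 0.
  ⇒ x = -4, 1

f''(x) = 2*x + 3
Second-derivative test at each critical point:
  f''(-4) = -5 < 0 → local maximum
  f''(1) = 5 > 0 → local minimum

Critical points: x = -4 (local maximum); x = 1 (local minimum)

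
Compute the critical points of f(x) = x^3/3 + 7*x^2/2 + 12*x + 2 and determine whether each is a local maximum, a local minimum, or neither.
f'(x) = x^2 + 7*x + 12

Solve f'(x) = 0:
  Factor: x^2 + 7*x + 12 = (x + 3)*(x + 4) = 0.
  ⇒ x = -4, -3

f''(x) = 2*x + 7
Second-derivative test at each critical point:
  f''(-4) = -1 < 0 → local maximum
  f''(-3) = 1 > 0 → local minimum

Critical points: x = -4 (local maximum); x = -3 (local minimum)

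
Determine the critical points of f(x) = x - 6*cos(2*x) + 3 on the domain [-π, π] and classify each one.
f'(x) = 12*sin(2*x) + 1

Solve f'(x) = 0 on [-π, π]:
  f'(x) = 0 ⇔ sin(2*x) = -1/12, i.e. 2*x = arcsin(-1/12) + 2nπ or 2*x = π − arcsin(-1/12) + 2nπ; keep the solutions lying in [-π, π].
  ⇒ x = -pi/2 + asin(1/12)/2 ≈ -1.5291, -asin(1/12)/2 ≈ -0.0417, asin(1/12)/2 + pi/2 ≈ 1.6125, pi - asin(1/12)/2 ≈ 3.0999

f''(x) = 24*cos(2*x)
Second-derivative test at each critical point:
  f''(-1.5291) = -23.9165 < 0 → local maximum
  f''(-0.0417) = 23.9165 > 0 → local minimum
  f''(1.6125) = -23.9165 < 0 → local maximum
  f''(3.0999) = 23.9165 > 0 → local minimum

Critical points: x = -pi/2 + asin(1/12)/2 ≈ -1.5291 (local maximum); x = -asin(1/12)/2 ≈ -0.0417 (local minimum); x = asin(1/12)/2 + pi/2 ≈ 1.6125 (local maximum); x = pi - asin(1/12)/2 ≈ 3.0999 (local minimum)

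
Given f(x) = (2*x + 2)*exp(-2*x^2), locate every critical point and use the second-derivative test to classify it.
f'(x) = 2*(-4*x*(x + 1) + 1)*exp(-2*x^2)

Solve f'(x) = 0:
  f'(x) = (-8*x^2 - 8*x + 2)·exp(-2*x^2) and exp(-2*x^2) > 0 for every x, so f'(x) = 0 ⇔ -8*x^2 - 8*x + 2 = 0.
  Factor: -8*x^2 - 8*x + 2 = -2*(4*x^2 + 4*x - 1); 4*x^2 + 4*x - 1 = 0 has no rational roots; quadratic formula: x = (-4 ± √32)/8.
  ⇒ x = -sqrt(2)/2 - 1/2 ≈ -1.2071, -1/2 + sqrt(2)/2 ≈ 0.2071

f''(x) = 8*(4*x^2*(x + 1) - 3*x - 1)*exp(-2*x^2)
Second-derivative test at each critical point:
  f''(-1.2071) = 0.6137 > 0 → local minimum
  f''(0.2071) = -10.3836 < 0 → local maximum

Critical points: x = -sqrt(2)/2 - 1/2 ≈ -1.2071 (local minimum); x = -1/2 + sqrt(2)/2 ≈ 0.2071 (local maximum)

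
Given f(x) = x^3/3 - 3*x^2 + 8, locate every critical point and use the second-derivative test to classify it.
f'(x) = x*(x - 6)

Solve f'(x) = 0:
  Factor: x^2 - 6*x = x*(x - 6) = 0.
  ⇒ x = 0, 6

f''(x) = 2*x - 6
Second-derivative test at each critical point:
  f''(0) = -6 < 0 → local maximum
  f''(6) = 6 > 0 → local minimum

Critical points: x = 0 (local maximum); x = 6 (local minimum)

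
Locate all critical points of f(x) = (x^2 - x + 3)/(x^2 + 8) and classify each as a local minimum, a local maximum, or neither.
f'(x) = (x^2 + 10*x - 8)/(x^4 + 16*x^2 + 64)

Solve f'(x) = 0:
  f'(x) = (x^2 + 10*x - 8)/(x^2 + 8)^2; the denominator is positive wherever f is defined, so f'(x) = 0 ⇔ x^2 + 10*x - 8 = 0.
  x^2 + 10*x - 8 = 0 has no rational roots; quadratic formula: x = (-10 ± √132)/2.
  ⇒ x = -sqrt(33) - 5 ≈ -10.7446, -5 + sqrt(33) ≈ 0.7446

f''(x) = 2*(-x^3 - 15*x^2 + 24*x + 40)/(x^6 + 24*x^4 + 192*x^2 + 512)
Second-derivative test at each critical point:
  f''(-10.7446) = -0.0008 < 0 → local maximum
  f''(0.7446) = 0.1570 > 0 → local minimum

Critical points: x = -sqrt(33) - 5 ≈ -10.7446 (local maximum); x = -5 + sqrt(33) ≈ 0.7446 (local minimum)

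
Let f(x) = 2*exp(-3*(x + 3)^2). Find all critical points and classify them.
f'(x) = 12*(-x - 3)*exp(-3*(x + 3)^2)

Solve f'(x) = 0:
  f'(x) = (-12*x - 36)·exp(-3*(x + 3)^2) and exp(-3*(x + 3)^2) > 0 for every x, so f'(x) = 0 ⇔ -12*x - 36 = 0.
  Factor: -12*x - 36 = -12*(x + 3) = 0.
  ⇒ x = -3

f''(x) = 12*(6*(x + 3)^2 - 1)*exp(-3*(x + 3)^2)
Second-derivative test at each critical point:
  f''(-3) = -12 < 0 → local maximum

Critical points: x = -3 (local maximum)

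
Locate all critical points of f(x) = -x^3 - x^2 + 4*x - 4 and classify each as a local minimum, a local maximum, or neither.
f'(x) = -3*x^2 - 2*x + 4

Solve f'(x) = 0:
  3*x^2 + 2*x - 4 = 0 has no rational roots; quadratic formula: x = (-2 ± √52)/6.
  ⇒ x = -sqrt(13)/3 - 1/3 ≈ -1.5352, -1/3 + sqrt(13)/3 ≈ 0.8685

f''(x) = -6*x - 2
Second-derivative test at each critical point:
  f''(-1.5352) = 7.2111 > 0 → local minimum
  f''(0.8685) = -7.2111 < 0 → local maximum

Critical points: x = -sqrt(13)/3 - 1/3 ≈ -1.5352 (local minimum); x = -1/3 + sqrt(13)/3 ≈ 0.8685 (local maximum)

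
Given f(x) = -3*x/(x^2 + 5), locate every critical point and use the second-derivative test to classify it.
f'(x) = 3*(x^2 - 5)/(x^2 + 5)^2

Solve f'(x) = 0:
  f'(x) = 3*(x^2 - 5)/(x^2 + 5)^2; the denominator is positive wherever f is defined, so f'(x) = 0 ⇔ 3*x^2 - 15 = 0.
  Factor: 3*x^2 - 15 = 3*(x^2 - 5); x^2 - 5 = 0 has no rational roots; quadratic formula: x = (0 ± √20)/2.
  ⇒ x = -sqrt(5) ≈ -2.2361, sqrt(5) ≈ 2.2361

f''(x) = 6*x*(15 - x^2)/(x^2 + 5)^3
Second-derivative test at each critical point:
  f''(-2.2361) = -0.1342 < 0 → local maximum
  f''(2.2361) = 0.1342 > 0 → local minimum

Critical points: x = -sqrt(5) ≈ -2.2361 (local maximum); x = sqrt(5) ≈ 2.2361 (local minimum)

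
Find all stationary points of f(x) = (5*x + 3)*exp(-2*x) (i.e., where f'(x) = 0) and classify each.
f'(x) = (-10*x - 1)*exp(-2*x)

Solve f'(x) = 0:
  f'(x) = (-10*x - 1)·exp(-2*x) and exp(-2*x) > 0 for every x, so f'(x) = 0 ⇔ -10*x - 1 = 0.
  -10*x - 1 = 0.
  ⇒ x = -1/10

f''(x) = 4*(5*x - 2)*exp(-2*x)
Second-derivative test at each critical point:
  f''(-1/10) = -12.2140 < 0 → local maximum

Critical points: x = -1/10 (local maximum)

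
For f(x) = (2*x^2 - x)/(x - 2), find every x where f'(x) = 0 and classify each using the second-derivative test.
f'(x) = 2*(x^2 - 4*x + 1)/(x^2 - 4*x + 4)

Solve f'(x) = 0:
  f'(x) = 2*(x^2 - 4*x + 1)/(x - 2)^2; the denominator is positive wherever f is defined, so f'(x) = 0 ⇔ 2*x^2 - 8*x + 2 = 0.
  Factor: 2*x^2 - 8*x + 2 = 2*(x^2 - 4*x + 1); x^2 - 4*x + 1 = 0 has no rational roots; quadratic formula: x = (4 ± √12)/2.
  ⇒ x = 2 - sqrt(3) ≈ 0.2679, sqrt(3) + 2 ≈ 3.7321

f''(x) = 12/(x^3 - 6*x^2 + 12*x - 8)
Second-derivative test at each critical point:
  f''(0.2679) = -2.3094 < 0 → local maximum
  f''(3.7321) = 2.3094 > 0 → local minimum

Critical points: x = 2 - sqrt(3) ≈ 0.2679 (local maximum); x = sqrt(3) + 2 ≈ 3.7321 (local minimum)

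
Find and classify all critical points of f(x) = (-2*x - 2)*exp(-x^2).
f'(x) = 2*(2*x*(x + 1) - 1)*exp(-x^2)

Solve f'(x) = 0:
  f'(x) = (4*x^2 + 4*x - 2)·exp(-x^2) and exp(-x^2) > 0 for every x, so f'(x) = 0 ⇔ 4*x^2 + 4*x - 2 = 0.
  Factor: 4*x^2 + 4*x - 2 = 2*(2*x^2 + 2*x - 1); 2*x^2 + 2*x - 1 = 0 has no rational roots; quadratic formula: x = (-2 ± √12)/4.
  ⇒ x = -sqrt(3)/2 - 1/2 ≈ -1.3660, -1/2 + sqrt(3)/2 ≈ 0.3660

f''(x) = 4*(-2*x^2*(x + 1) + 3*x + 1)*exp(-x^2)
Second-derivative test at each critical point:
  f''(-1.3660) = -1.0721 < 0 → local maximum
  f''(0.3660) = 6.0595 > 0 → local minimum

Critical points: x = -sqrt(3)/2 - 1/2 ≈ -1.3660 (local maximum); x = -1/2 + sqrt(3)/2 ≈ 0.3660 (local minimum)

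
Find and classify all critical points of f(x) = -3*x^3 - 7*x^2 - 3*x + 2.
f'(x) = -9*x^2 - 14*x - 3

Solve f'(x) = 0:
  9*x^2 + 14*x + 3 = 0 has no rational roots; quadratic formula: x = (-14 ± √88)/18.
  ⇒ x = -7/9 - sqrt(22)/9 ≈ -1.2989, -7/9 + sqrt(22)/9 ≈ -0.2566

f''(x) = -18*x - 14
Second-derivative test at each critical point:
  f''(-1.2989) = 9.3808 > 0 → local minimum
  f''(-0.2566) = -9.3808 < 0 → local maximum

Critical points: x = -7/9 - sqrt(22)/9 ≈ -1.2989 (local minimum); x = -7/9 + sqrt(22)/9 ≈ -0.2566 (local maximum)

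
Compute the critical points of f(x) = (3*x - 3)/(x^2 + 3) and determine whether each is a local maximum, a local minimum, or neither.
f'(x) = 3*(x^2 - 2*x*(x - 1) + 3)/(x^2 + 3)^2

Solve f'(x) = 0:
  f'(x) = -3*(x - 3)*(x + 1)/(x^2 + 3)^2; the denominator is positive wherever f is defined, so f'(x) = 0 ⇔ -3*x^2 + 6*x + 9 = 0.
  Factor: -3*x^2 + 6*x + 9 = -3*(x - 3)*(x + 1) = 0.
  ⇒ x = -1, 3

f''(x) = 6*(4*x^2*(x - 1) + (1 - 3*x)*(x^2 + 3))/(x^2 + 3)^3
Second-derivative test at each critical point:
  f''(-1) = 3/4 > 0 → local minimum
  f''(3) = -1/12 < 0 → local maximum

Critical points: x = -1 (local minimum); x = 3 (local maximum)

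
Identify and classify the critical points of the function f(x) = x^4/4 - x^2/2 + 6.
f'(x) = x^3 - x

Solve f'(x) = 0:
  Factor: x^3 - x = x*(x - 1)*(x + 1) = 0.
  ⇒ x = -1, 0, 1

f''(x) = 3*x^2 - 1
Second-derivative test at each critical point:
  f''(-1) = 2 > 0 → local minimum
  f''(0) = -1 < 0 → local maximum
  f''(1) = 2 > 0 → local minimum

Critical points: x = -1 (local minimum); x = 0 (local maximum); x = 1 (local minimum)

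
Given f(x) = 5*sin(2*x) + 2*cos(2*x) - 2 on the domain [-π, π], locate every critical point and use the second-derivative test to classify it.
f'(x) = -4*sin(2*x) + 10*cos(2*x)

Solve f'(x) = 0 on [-π, π]:
  f'(x) = 0 ⇔ 5*cos(2*x) = 2*sin(2*x) ⇔ tan(2*x) = 5/2, i.e. 2*x = arctan(5/2) + nπ; keep the solutions lying in [-π, π].
  ⇒ x = -pi + atan(5/2)/2 ≈ -2.5464, -pi/2 + atan(5/2)/2 ≈ -0.9757, atan(5/2)/2 ≈ 0.5951, atan(5/2)/2 + pi/2 ≈ 2.1659

f''(x) = -20*sin(2*x) - 8*cos(2*x)
Second-derivative test at each critical point:
  f''(-2.5464) = -21.5407 < 0 → local maximum
  f''(-0.9757) = 21.5407 > 0 → local minimum
  f''(0.5951) = -21.5407 < 0 → local maximum
  f''(2.1659) = 21.5407 > 0 → local minimum

Critical points: x = -pi + atan(5/2)/2 ≈ -2.5464 (local maximum); x = -pi/2 + atan(5/2)/2 ≈ -0.9757 (local minimum); x = atan(5/2)/2 ≈ 0.5951 (local maximum); x = atan(5/2)/2 + pi/2 ≈ 2.1659 (local minimum)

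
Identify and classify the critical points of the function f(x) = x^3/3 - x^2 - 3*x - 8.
f'(x) = x^2 - 2*x - 3

Solve f'(x) = 0:
  Factor: x^2 - 2*x - 3 = (x - 3)*(x + 1) = 0.
  ⇒ x = -1, 3

f''(x) = 2*x - 2
Second-derivative test at each critical point:
  f''(-1) = -4 < 0 → local maximum
  f''(3) = 4 > 0 → local minimum

Critical points: x = -1 (local maximum); x = 3 (local minimum)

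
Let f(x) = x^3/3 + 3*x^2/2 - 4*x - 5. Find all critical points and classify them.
f'(x) = x^2 + 3*x - 4

Solve f'(x) = 0:
  Factor: x^2 + 3*x - 4 = (x - 1)*(x + 4) = 0.
  ⇒ x = -4, 1

f''(x) = 2*x + 3
Second-derivative test at each critical point:
  f''(-4) = -5 < 0 → local maximum
  f''(1) = 5 > 0 → local minimum

Critical points: x = -4 (local maximum); x = 1 (local minimum)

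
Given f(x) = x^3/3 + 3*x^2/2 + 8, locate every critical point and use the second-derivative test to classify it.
f'(x) = x*(x + 3)

Solve f'(x) = 0:
  Factor: x^2 + 3*x = x*(x + 3) = 0.
  ⇒ x = -3, 0

f''(x) = 2*x + 3
Second-derivative test at each critical point:
  f''(-3) = -3 < 0 → local maximum
  f''(0) = 3 > 0 → local minimum

Critical points: x = -3 (local maximum); x = 0 (local minimum)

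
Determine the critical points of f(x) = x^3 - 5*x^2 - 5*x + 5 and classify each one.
f'(x) = 3*x^2 - 10*x - 5

Solve f'(x) = 0:
  3*x^2 - 10*x - 5 = 0 has no rational roots; quadratic formula: x = (10 ± √160)/6.
  ⇒ x = 5/3 - 2*sqrt(10)/3 ≈ -0.4415, 5/3 + 2*sqrt(10)/3 ≈ 3.7749

f''(x) = 6*x - 10
Second-derivative test at each critical point:
  f''(-0.4415) = -12.6491 < 0 → local maximum
  f''(3.7749) = 12.6491 > 0 → local minimum

Critical points: x = 5/3 - 2*sqrt(10)/3 ≈ -0.4415 (local maximum); x = 5/3 + 2*sqrt(10)/3 ≈ 3.7749 (local minimum)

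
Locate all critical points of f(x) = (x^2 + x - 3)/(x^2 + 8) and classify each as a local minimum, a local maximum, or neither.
f'(x) = (-x^2 + 22*x + 8)/(x^4 + 16*x^2 + 64)

Solve f'(x) = 0:
  f'(x) = -(x^2 - 22*x - 8)/(x^2 + 8)^2; the denominator is positive wherever f is defined, so f'(x) = 0 ⇔ -x^2 + 22*x + 8 = 0.
  x^2 - 22*x - 8 = 0 has no rational roots; quadratic formula: x = (22 ± √516)/2.
  ⇒ x = 11 - sqrt(129) ≈ -0.3578, 11 + sqrt(129) ≈ 22.3578

f''(x) = 2*(x^3 - 33*x^2 - 24*x + 88)/(x^6 + 24*x^4 + 192*x^2 + 512)
Second-derivative test at each critical point:
  f''(-0.3578) = 0.3438 > 0 → local minimum
  f''(22.3578) = -8.807e-05 < 0 → local maximum

Critical points: x = 11 - sqrt(129) ≈ -0.3578 (local minimum); x = 11 + sqrt(129) ≈ 22.3578 (local maximum)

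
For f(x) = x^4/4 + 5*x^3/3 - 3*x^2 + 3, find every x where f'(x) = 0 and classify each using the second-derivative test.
f'(x) = x*(x^2 + 5*x - 6)

Solve f'(x) = 0:
  Factor: x^3 + 5*x^2 - 6*x = x*(x - 1)*(x + 6) = 0.
  ⇒ x = -6, 0, 1

f''(x) = 3*x^2 + 10*x - 6
Second-derivative test at each critical point:
  f''(-6) = 42 > 0 → local minimum
  f''(0) = -6 < 0 → local maximum
  f''(1) = 7 > 0 → local minimum

Critical points: x = -6 (local minimum); x = 0 (local maximum); x = 1 (local minimum)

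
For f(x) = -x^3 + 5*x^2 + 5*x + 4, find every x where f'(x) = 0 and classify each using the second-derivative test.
f'(x) = -3*x^2 + 10*x + 5

Solve f'(x) = 0:
  3*x^2 - 10*x - 5 = 0 has no rational roots; quadratic formula: x = (10 ± √160)/6.
  ⇒ x = 5/3 - 2*sqrt(10)/3 ≈ -0.4415, 5/3 + 2*sqrt(10)/3 ≈ 3.7749

f''(x) = 10 - 6*x
Second-derivative test at each critical point:
  f''(-0.4415) = 12.6491 > 0 → local minimum
  f''(3.7749) = -12.6491 < 0 → local maximum

Critical points: x = 5/3 - 2*sqrt(10)/3 ≈ -0.4415 (local minimum); x = 5/3 + 2*sqrt(10)/3 ≈ 3.7749 (local maximum)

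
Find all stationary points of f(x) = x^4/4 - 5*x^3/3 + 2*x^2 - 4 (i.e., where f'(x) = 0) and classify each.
f'(x) = x*(x^2 - 5*x + 4)

Solve f'(x) = 0:
  Factor: x^3 - 5*x^2 + 4*x = x*(x - 4)*(x - 1) = 0.
  ⇒ x = 0, 1, 4

f''(x) = 3*x^2 - 10*x + 4
Second-derivative test at each critical point:
  f''(0) = 4 > 0 → local minimum
  f''(1) = -3 < 0 → local maximum
  f''(4) = 12 > 0 → local minimum

Critical points: x = 0 (local minimum); x = 1 (local maximum); x = 4 (local minimum)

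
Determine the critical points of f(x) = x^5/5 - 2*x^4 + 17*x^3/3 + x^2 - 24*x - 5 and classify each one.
f'(x) = x^4 - 8*x^3 + 17*x^2 + 2*x - 24

Solve f'(x) = 0:
  Factor: x^4 - 8*x^3 + 17*x^2 + 2*x - 24 = (x - 4)*(x - 3)*(x - 2)*(x + 1) = 0.
  ⇒ x = -1, 2, 3, 4

f''(x) = 4*x^3 - 24*x^2 + 34*x + 2
Second-derivative test at each critical point:
  f''(-1) = -60 < 0 → local maximum
  f''(2) = 6 > 0 → local minimum
  f''(3) = -4 < 0 → local maximum
  f''(4) = 10 > 0 → local minimum

Critical points: x = -1 (local maximum); x = 2 (local minimum); x = 3 (local maximum); x = 4 (local minimum)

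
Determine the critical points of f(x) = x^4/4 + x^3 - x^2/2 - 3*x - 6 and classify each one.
f'(x) = x^3 + 3*x^2 - x - 3

Solve f'(x) = 0:
  Factor: x^3 + 3*x^2 - x - 3 = (x - 1)*(x + 1)*(x + 3) = 0.
  ⇒ x = -3, -1, 1

f''(x) = 3*x^2 + 6*x - 1
Second-derivative test at each critical point:
  f''(-3) = 8 > 0 → local minimum
  f''(-1) = -4 < 0 → local maximum
  f''(1) = 8 > 0 → local minimum

Critical points: x = -3 (local minimum); x = -1 (local maximum); x = 1 (local minimum)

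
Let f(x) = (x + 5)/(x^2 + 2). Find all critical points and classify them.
f'(x) = (x^2 - 2*x*(x + 5) + 2)/(x^2 + 2)^2

Solve f'(x) = 0:
  f'(x) = -(x^2 + 10*x - 2)/(x^2 + 2)^2; the denominator is positive wherever f is defined, so f'(x) = 0 ⇔ -x^2 - 10*x + 2 = 0.
  x^2 + 10*x - 2 = 0 has no rational roots; quadratic formula: x = (-10 ± √108)/2.
  ⇒ x = -3*sqrt(3) - 5 ≈ -10.1962, -5 + 3*sqrt(3) ≈ 0.1962

f''(x) = 2*(4*x^2*(x + 5) - (3*x + 5)*(x^2 + 2))/(x^2 + 2)^3
Second-derivative test at each critical point:
  f''(-10.1962) = 0.0009 > 0 → local minimum
  f''(0.1962) = -2.5009 < 0 → local maximum

Critical points: x = -3*sqrt(3) - 5 ≈ -10.1962 (local minimum); x = -5 + 3*sqrt(3) ≈ 0.1962 (local maximum)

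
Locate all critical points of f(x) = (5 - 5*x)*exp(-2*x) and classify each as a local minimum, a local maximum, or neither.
f'(x) = 5*(2*x - 3)*exp(-2*x)

Solve f'(x) = 0:
  f'(x) = (10*x - 15)·exp(-2*x) and exp(-2*x) > 0 for every x, so f'(x) = 0 ⇔ 10*x - 15 = 0.
  Factor: 10*x - 15 = 5*(2*x - 3) = 0.
  ⇒ x = 3/2

f''(x) = 20*(2 - x)*exp(-2*x)
Second-derivative test at each critical point:
  f''(3/2) = 0.4979 > 0 → local minimum

Critical points: x = 3/2 (local minimum)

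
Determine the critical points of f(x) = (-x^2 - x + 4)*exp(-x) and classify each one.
f'(x) = (x^2 - x - 5)*exp(-x)

Solve f'(x) = 0:
  f'(x) = (x^2 - x - 5)·exp(-x) and exp(-x) > 0 for every x, so f'(x) = 0 ⇔ x^2 - x - 5 = 0.
  x^2 - x - 5 = 0 has no rational roots; quadratic formula: x = (1 ± √21)/2.
  ⇒ x = 1/2 - sqrt(21)/2 ≈ -1.7913, 1/2 + sqrt(21)/2 ≈ 2.7913

f''(x) = (-x^2 + 3*x + 4)*exp(-x)
Second-derivative test at each critical point:
  f''(-1.7913) = -27.4825 < 0 → local maximum
  f''(2.7913) = 0.2811 > 0 → local minimum

Critical points: x = 1/2 - sqrt(21)/2 ≈ -1.7913 (local maximum); x = 1/2 + sqrt(21)/2 ≈ 2.7913 (local minimum)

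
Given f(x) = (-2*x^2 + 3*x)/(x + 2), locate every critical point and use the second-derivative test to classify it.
f'(x) = 2*(-x^2 - 4*x + 3)/(x^2 + 4*x + 4)

Solve f'(x) = 0:
  f'(x) = -2*(x^2 + 4*x - 3)/(x + 2)^2; the denominator is positive wherever f is defined, so f'(x) = 0 ⇔ -2*x^2 - 8*x + 6 = 0.
  Factor: -2*x^2 - 8*x + 6 = -2*(x^2 + 4*x - 3); x^2 + 4*x - 3 = 0 has no rational roots; quadratic formula: x = (-4 ± √28)/2.
  ⇒ x = -sqrt(7) - 2 ≈ -4.6458, -2 + sqrt(7) ≈ 0.6458

f''(x) = -28/(x^3 + 6*x^2 + 12*x + 8)
Second-derivative test at each critical point:
  f''(-4.6458) = 1.5119 > 0 → local minimum
  f''(0.6458) = -1.5119 < 0 → local maximum

Critical points: x = -sqrt(7) - 2 ≈ -4.6458 (local minimum); x = -2 + sqrt(7) ≈ 0.6458 (local maximum)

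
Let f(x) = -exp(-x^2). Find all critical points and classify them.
f'(x) = 2*x*exp(-x^2)

Solve f'(x) = 0:
  f'(x) = (2*x)·exp(-x^2) and exp(-x^2) > 0 for every x, so f'(x) = 0 ⇔ 2*x = 0.
  2*x = 0.
  ⇒ x = 0

f''(x) = 2*(1 - 2*x^2)*exp(-x^2)
Second-derivative test at each critical point:
  f''(0) = 2 > 0 → local minimum

Critical points: x = 0 (local minimum)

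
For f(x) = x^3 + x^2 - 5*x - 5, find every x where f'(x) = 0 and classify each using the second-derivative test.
f'(x) = 3*x^2 + 2*x - 5

Solve f'(x) = 0:
  Factor: 3*x^2 + 2*x - 5 = (x - 1)*(3*x + 5) = 0.
  ⇒ x = -5/3, 1

f''(x) = 6*x + 2
Second-derivative test at each critical point:
  f''(-5/3) = -8 < 0 → local maximum
  f''(1) = 8 > 0 → local minimum

Critical points: x = -5/3 (local maximum); x = 1 (local minimum)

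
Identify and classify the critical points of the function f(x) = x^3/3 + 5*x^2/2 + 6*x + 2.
f'(x) = x^2 + 5*x + 6

Solve f'(x) = 0:
  Factor: x^2 + 5*x + 6 = (x + 2)*(x + 3) = 0.
  ⇒ x = -3, -2

f''(x) = 2*x + 5
Second-derivative test at each critical point:
  f''(-3) = -1 < 0 → local maximum
  f''(-2) = 1 > 0 → local minimum

Critical points: x = -3 (local maximum); x = -2 (local minimum)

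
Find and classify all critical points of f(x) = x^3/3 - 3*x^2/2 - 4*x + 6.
f'(x) = x^2 - 3*x - 4

Solve f'(x) = 0:
  Factor: x^2 - 3*x - 4 = (x - 4)*(x + 1) = 0.
  ⇒ x = -1, 4

f''(x) = 2*x - 3
Second-derivative test at each critical point:
  f''(-1) = -5 < 0 → local maximum
  f''(4) = 5 > 0 → local minimum

Critical points: x = -1 (local maximum); x = 4 (local minimum)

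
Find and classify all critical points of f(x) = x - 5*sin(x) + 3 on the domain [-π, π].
f'(x) = 1 - 5*cos(x)

Solve f'(x) = 0 on [-π, π]:
  f'(x) = 0 ⇔ cos(x) = 1/5, i.e. x = ±arccos(1/5) + 2nπ; keep the solutions lying in [-π, π].
  ⇒ x = -acos(1/5) ≈ -1.3694, acos(1/5) ≈ 1.3694

f''(x) = 5*sin(x)
Second-derivative test at each critical point:
  f''(-1.3694) = -4.8990 < 0 → local maximum
  f''(1.3694) = 4.8990 > 0 → local minimum

Critical points: x = -acos(1/5) ≈ -1.3694 (local maximum); x = acos(1/5) ≈ 1.3694 (local minimum)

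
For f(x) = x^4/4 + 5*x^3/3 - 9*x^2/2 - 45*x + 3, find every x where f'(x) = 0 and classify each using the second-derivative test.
f'(x) = x^3 + 5*x^2 - 9*x - 45

Solve f'(x) = 0:
  Factor: x^3 + 5*x^2 - 9*x - 45 = (x - 3)*(x + 3)*(x + 5) = 0.
  ⇒ x = -5, -3, 3

f''(x) = 3*x^2 + 10*x - 9
Second-derivative test at each critical point:
  f''(-5) = 16 > 0 → local minimum
  f''(-3) = -12 < 0 → local maximum
  f''(3) = 48 > 0 → local minimum

Critical points: x = -5 (local minimum); x = -3 (local maximum); x = 3 (local minimum)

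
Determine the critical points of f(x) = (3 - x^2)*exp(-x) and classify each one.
f'(x) = (x^2 - 2*x - 3)*exp(-x)

Solve f'(x) = 0:
  f'(x) = (x^2 - 2*x - 3)·exp(-x) and exp(-x) > 0 for every x, so f'(x) = 0 ⇔ x^2 - 2*x - 3 = 0.
  Factor: x^2 - 2*x - 3 = (x - 3)*(x + 1) = 0.
  ⇒ x = -1, 3

f''(x) = (-x^2 + 4*x + 1)*exp(-x)
Second-derivative test at each critical point:
  f''(-1) = -10.8731 < 0 → local maximum
  f''(3) = 0.1991 > 0 → local minimum

Critical points: x = -1 (local maximum); x = 3 (local minimum)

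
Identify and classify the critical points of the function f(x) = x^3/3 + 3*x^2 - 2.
f'(x) = x*(x + 6)

Solve f'(x) = 0:
  Factor: x^2 + 6*x = x*(x + 6) = 0.
  ⇒ x = -6, 0

f''(x) = 2*x + 6
Second-derivative test at each critical point:
  f''(-6) = -6 < 0 → local maximum
  f''(0) = 6 > 0 → local minimum

Critical points: x = -6 (local maximum); x = 0 (local minimum)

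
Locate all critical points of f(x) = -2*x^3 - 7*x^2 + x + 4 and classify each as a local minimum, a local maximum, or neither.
f'(x) = -6*x^2 - 14*x + 1

Solve f'(x) = 0:
  6*x^2 + 14*x - 1 = 0 has no rational roots; quadratic formula: x = (-14 ± √220)/12.
  ⇒ x = -sqrt(55)/6 - 7/6 ≈ -2.4027, -7/6 + sqrt(55)/6 ≈ 0.0694

f''(x) = -12*x - 14
Second-derivative test at each critical point:
  f''(-2.4027) = 14.8324 > 0 → local minimum
  f''(0.0694) = -14.8324 < 0 → local maximum

Critical points: x = -sqrt(55)/6 - 7/6 ≈ -2.4027 (local minimum); x = -7/6 + sqrt(55)/6 ≈ 0.0694 (local maximum)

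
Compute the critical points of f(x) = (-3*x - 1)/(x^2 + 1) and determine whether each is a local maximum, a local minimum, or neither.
f'(x) = (3*x^2 + 2*x - 3)/(x^4 + 2*x^2 + 1)

Solve f'(x) = 0:
  f'(x) = (3*x^2 + 2*x - 3)/(x^2 + 1)^2; the denominator is positive wherever f is defined, so f'(x) = 0 ⇔ 3*x^2 + 2*x - 3 = 0.
  3*x^2 + 2*x - 3 = 0 has no rational roots; quadratic formula: x = (-2 ± √40)/6.
  ⇒ x = -sqrt(10)/3 - 1/3 ≈ -1.3874, -1/3 + sqrt(10)/3 ≈ 0.7208

f''(x) = 2*(-4*x^2*(3*x + 1) + (9*x + 1)*(x^2 + 1))/(x^2 + 1)^3
Second-derivative test at each critical point:
  f''(-1.3874) = -0.7393 < 0 → local maximum
  f''(0.7208) = 2.7393 > 0 → local minimum

Critical points: x = -sqrt(10)/3 - 1/3 ≈ -1.3874 (local maximum); x = -1/3 + sqrt(10)/3 ≈ 0.7208 (local minimum)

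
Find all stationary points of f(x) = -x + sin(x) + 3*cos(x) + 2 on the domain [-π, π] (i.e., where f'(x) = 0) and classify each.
f'(x) = -3*sin(x) + cos(x) - 1

Solve f'(x) = 0 on [-π, π]:
  f'(x) = 0 ⇔ -3*sin(x) + cos(x) = 1. Write the left side as R·cos(x + φ) with R = √(1² + 3²) = sqrt(10), cos φ = sqrt(10)/10, sin φ = 3*sqrt(10)/10; then cos(x + φ) = sqrt(10)/10. Solve for x and keep the solutions lying in [-π, π].
  ⇒ x = -pi + atan(3/4) ≈ -2.4981, 0

f''(x) = -sin(x) - 3*cos(x)
Second-derivative test at each critical point:
  f''(-2.4981) = 3 > 0 → local minimum
  f''(0) = -3 < 0 → local maximum

Critical points: x = -pi + atan(3/4) ≈ -2.4981 (local minimum); x = 0 (local maximum)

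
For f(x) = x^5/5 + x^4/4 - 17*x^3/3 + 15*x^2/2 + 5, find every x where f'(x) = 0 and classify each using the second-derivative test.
f'(x) = x*(x^3 + x^2 - 17*x + 15)

Solve f'(x) = 0:
  Factor: x^4 + x^3 - 17*x^2 + 15*x = x*(x - 3)*(x - 1)*(x + 5) = 0.
  ⇒ x = -5, 0, 1, 3

f''(x) = 4*x^3 + 3*x^2 - 34*x + 15
Second-derivative test at each critical point:
  f''(-5) = -240 < 0 → local maximum
  f''(0) = 15 > 0 → local minimum
  f''(1) = -12 < 0 → local maximum
  f''(3) = 48 > 0 → local minimum

Critical points: x = -5 (local maximum); x = 0 (local minimum); x = 1 (local maximum); x = 3 (local minimum)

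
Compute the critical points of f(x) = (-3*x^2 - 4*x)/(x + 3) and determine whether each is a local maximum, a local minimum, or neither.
f'(x) = 3*(-x^2 - 6*x - 4)/(x^2 + 6*x + 9)

Solve f'(x) = 0:
  f'(x) = -3*(x^2 + 6*x + 4)/(x + 3)^2; the denominator is positive wherever f is defined, so f'(x) = 0 ⇔ -3*x^2 - 18*x - 12 = 0.
  Factor: -3*x^2 - 18*x - 12 = -3*(x^2 + 6*x + 4); x^2 + 6*x + 4 = 0 has no rational roots; quadratic formula: x = (-6 ± √20)/2.
  ⇒ x = -3 - sqrt(5) ≈ -5.2361, -3 + sqrt(5) ≈ -0.7639

f''(x) = -30/(x^3 + 9*x^2 + 27*x + 27)
Second-derivative test at each critical point:
  f''(-5.2361) = 2.6833 > 0 → local minimum
  f''(-0.7639) = -2.6833 < 0 → local maximum

Critical points: x = -3 - sqrt(5) ≈ -5.2361 (local minimum); x = -3 + sqrt(5) ≈ -0.7639 (local maximum)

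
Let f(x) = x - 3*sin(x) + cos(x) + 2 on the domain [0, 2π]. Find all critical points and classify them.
f'(x) = -sin(x) - 3*cos(x) + 1

Solve f'(x) = 0 on [0, 2π]:
  f'(x) = 0 ⇔ -sin(x) - 3*cos(x) = -1. Write the left side as R·cos(x + φ) with R = √((-3)² + 1²) = sqrt(10), cos φ = -3*sqrt(10)/10, sin φ = sqrt(10)/10; then cos(x + φ) = -sqrt(10)/10. Solve for x and keep the solutions lying in [0, 2π].
  ⇒ x = pi/2 ≈ 1.5708, -atan(4/3) + 2*pi ≈ 5.3559

f''(x) = 3*sin(x) - cos(x)
Second-derivative test at each critical point:
  f''(1.5708) = 3 > 0 → local minimum
  f''(5.3559) = -3 < 0 → local maximum

Critical points: x = pi/2 ≈ 1.5708 (local minimum); x = -atan(4/3) + 2*pi ≈ 5.3559 (local maximum)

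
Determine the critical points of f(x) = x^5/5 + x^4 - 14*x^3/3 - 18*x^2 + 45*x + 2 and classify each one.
f'(x) = x^4 + 4*x^3 - 14*x^2 - 36*x + 45

Solve f'(x) = 0:
  Factor: x^4 + 4*x^3 - 14*x^2 - 36*x + 45 = (x - 3)*(x - 1)*(x + 3)*(x + 5) = 0.
  ⇒ x = -5, -3, 1, 3

f''(x) = 4*x^3 + 12*x^2 - 28*x - 36
Second-derivative test at each critical point:
  f''(-5) = -96 < 0 → local maximum
  f''(-3) = 48 > 0 → local minimum
  f''(1) = -48 < 0 → local maximum
  f''(3) = 96 > 0 → local minimum

Critical points: x = -5 (local maximum); x = -3 (local minimum); x = 1 (local maximum); x = 3 (local minimum)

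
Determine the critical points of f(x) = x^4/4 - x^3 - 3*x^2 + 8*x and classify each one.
f'(x) = x^3 - 3*x^2 - 6*x + 8

Solve f'(x) = 0:
  Factor: x^3 - 3*x^2 - 6*x + 8 = (x - 4)*(x - 1)*(x + 2) = 0.
  ⇒ x = -2, 1, 4

f''(x) = 3*x^2 - 6*x - 6
Second-derivative test at each critical point:
  f''(-2) = 18 > 0 → local minimum
  f''(1) = -9 < 0 → local maximum
  f''(4) = 18 > 0 → local minimum

Critical points: x = -2 (local minimum); x = 1 (local maximum); x = 4 (local minimum)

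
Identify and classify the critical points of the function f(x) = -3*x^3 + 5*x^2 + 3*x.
f'(x) = -9*x^2 + 10*x + 3

Solve f'(x) = 0:
  9*x^2 - 10*x - 3 = 0 has no rational roots; quadratic formula: x = (10 ± √208)/18.
  ⇒ x = 5/9 - 2*sqrt(13)/9 ≈ -0.2457, 5/9 + 2*sqrt(13)/9 ≈ 1.3568

f''(x) = 10 - 18*x
Second-derivative test at each critical point:
  f''(-0.2457) = 14.4222 > 0 → local minimum
  f''(1.3568) = -14.4222 < 0 → local maximum

Critical points: x = 5/9 - 2*sqrt(13)/9 ≈ -0.2457 (local minimum); x = 5/9 + 2*sqrt(13)/9 ≈ 1.3568 (local maximum)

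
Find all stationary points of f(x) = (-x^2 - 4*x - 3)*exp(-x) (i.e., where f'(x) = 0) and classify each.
f'(x) = (x^2 + 2*x - 1)*exp(-x)

Solve f'(x) = 0:
  f'(x) = (x^2 + 2*x - 1)·exp(-x) and exp(-x) > 0 for every x, so f'(x) = 0 ⇔ x^2 + 2*x - 1 = 0.
  x^2 + 2*x - 1 = 0 has no rational roots; quadratic formula: x = (-2 ± √8)/2.
  ⇒ x = -sqrt(2) - 1 ≈ -2.4142, -1 + sqrt(2) ≈ 0.4142

f''(x) = (3 - x^2)*exp(-x)
Second-derivative test at each critical point:
  f''(-2.4142) = -31.6246 < 0 → local maximum
  f''(0.4142) = 1.8692 > 0 → local minimum

Critical points: x = -sqrt(2) - 1 ≈ -2.4142 (local maximum); x = -1 + sqrt(2) ≈ 0.4142 (local minimum)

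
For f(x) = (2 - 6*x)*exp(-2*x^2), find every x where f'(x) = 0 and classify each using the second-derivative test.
f'(x) = 2*(4*x*(3*x - 1) - 3)*exp(-2*x^2)

Solve f'(x) = 0:
  f'(x) = (24*x^2 - 8*x - 6)·exp(-2*x^2) and exp(-2*x^2) > 0 for every x, so f'(x) = 0 ⇔ 24*x^2 - 8*x - 6 = 0.
  Factor: 24*x^2 - 8*x - 6 = 2*(12*x^2 - 4*x - 3); 12*x^2 - 4*x - 3 = 0 has no rational roots; quadratic formula: x = (4 ± √160)/24.
  ⇒ x = 1/6 - sqrt(10)/6 ≈ -0.3604, 1/6 + sqrt(10)/6 ≈ 0.6937

f''(x) = 8*(4*x^2*(1 - 3*x) + 9*x - 1)*exp(-2*x^2)
Second-derivative test at each critical point:
  f''(-0.3604) = -19.5112 < 0 → local maximum
  f''(0.6937) = 9.6626 > 0 → local minimum

Critical points: x = 1/6 - sqrt(10)/6 ≈ -0.3604 (local maximum); x = 1/6 + sqrt(10)/6 ≈ 0.6937 (local minimum)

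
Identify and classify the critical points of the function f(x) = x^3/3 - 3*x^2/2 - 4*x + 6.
f'(x) = x^2 - 3*x - 4

Solve f'(x) = 0:
  Factor: x^2 - 3*x - 4 = (x - 4)*(x + 1) = 0.
  ⇒ x = -1, 4

f''(x) = 2*x - 3
Second-derivative test at each critical point:
  f''(-1) = -5 < 0 → local maximum
  f''(4) = 5 > 0 → local minimum

Critical points: x = -1 (local maximum); x = 4 (local minimum)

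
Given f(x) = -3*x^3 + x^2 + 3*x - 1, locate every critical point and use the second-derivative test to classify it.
f'(x) = -9*x^2 + 2*x + 3

Solve f'(x) = 0:
  9*x^2 - 2*x - 3 = 0 has no rational roots; quadratic formula: x = (2 ± √112)/18.
  ⇒ x = 1/9 - 2*sqrt(7)/9 ≈ -0.4768, 1/9 + 2*sqrt(7)/9 ≈ 0.6991

f''(x) = 2 - 18*x
Second-derivative test at each critical point:
  f''(-0.4768) = 10.5830 > 0 → local minimum
  f''(0.6991) = -10.5830 < 0 → local maximum

Critical points: x = 1/9 - 2*sqrt(7)/9 ≈ -0.4768 (local minimum); x = 1/9 + 2*sqrt(7)/9 ≈ 0.6991 (local maximum)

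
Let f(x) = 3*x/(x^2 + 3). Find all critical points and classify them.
f'(x) = 3*(3 - x^2)/(x^4 + 6*x^2 + 9)

Solve f'(x) = 0:
  f'(x) = -3*(x^2 - 3)/(x^2 + 3)^2; the denominator is positive wherever f is defined, so f'(x) = 0 ⇔ 9 - 3*x^2 = 0.
  Factor: 9 - 3*x^2 = -3*(x^2 - 3); x^2 - 3 = 0 has no rational roots; quadratic formula: x = (0 ± √12)/2.
  ⇒ x = -sqrt(3) ≈ -1.7321, sqrt(3) ≈ 1.7321

f''(x) = 6*x*(x^2 - 9)/(x^2 + 3)^3
Second-derivative test at each critical point:
  f''(-1.7321) = 0.2887 > 0 → local minimum
  f''(1.7321) = -0.2887 < 0 → local maximum

Critical points: x = -sqrt(3) ≈ -1.7321 (local minimum); x = sqrt(3) ≈ 1.7321 (local maximum)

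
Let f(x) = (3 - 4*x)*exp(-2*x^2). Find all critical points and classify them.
f'(x) = 4*(x*(4*x - 3) - 1)*exp(-2*x^2)

Solve f'(x) = 0:
  f'(x) = (16*x^2 - 12*x - 4)·exp(-2*x^2) and exp(-2*x^2) > 0 for every x, so f'(x) = 0 ⇔ 16*x^2 - 12*x - 4 = 0.
  Factor: 16*x^2 - 12*x - 4 = 4*(x - 1)*(4*x + 1) = 0.
  ⇒ x = -1/4, 1

f''(x) = 4*(4*x^2*(3 - 4*x) + 12*x - 3)*exp(-2*x^2)
Second-derivative test at each critical point:
  f''(-1/4) = -17.6499 < 0 → local maximum
  f''(1) = 2.7067 > 0 → local minimum

Critical points: x = -1/4 (local maximum); x = 1 (local minimum)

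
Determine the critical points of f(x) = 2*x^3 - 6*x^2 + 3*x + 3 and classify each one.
f'(x) = 6*x^2 - 12*x + 3

Solve f'(x) = 0:
  Factor: 6*x^2 - 12*x + 3 = 3*(2*x^2 - 4*x + 1); 2*x^2 - 4*x + 1 = 0 has no rational roots; quadratic formula: x = (4 ± √8)/4.
  ⇒ x = 1 - sqrt(2)/2 ≈ 0.2929, sqrt(2)/2 + 1 ≈ 1.7071

f''(x) = 12*x - 12
Second-derivative test at each critical point:
  f''(0.2929) = -8.4853 < 0 → local maximum
  f''(1.7071) = 8.4853 > 0 → local minimum

Critical points: x = 1 - sqrt(2)/2 ≈ 0.2929 (local maximum); x = sqrt(2)/2 + 1 ≈ 1.7071 (local minimum)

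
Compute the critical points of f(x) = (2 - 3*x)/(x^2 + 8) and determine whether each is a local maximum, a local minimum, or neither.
f'(x) = (3*x^2 - 4*x - 24)/(x^4 + 16*x^2 + 64)

Solve f'(x) = 0:
  f'(x) = (3*x^2 - 4*x - 24)/(x^2 + 8)^2; the denominator is positive wherever f is defined, so f'(x) = 0 ⇔ 3*x^2 - 4*x - 24 = 0.
  3*x^2 - 4*x - 24 = 0 has no rational roots; quadratic formula: x = (4 ± √304)/6.
  ⇒ x = 2/3 - 2*sqrt(19)/3 ≈ -2.2393, 2/3 + 2*sqrt(19)/3 ≈ 3.5726

f''(x) = 2*(4*x^2*(2 - 3*x) + (9*x - 2)*(x^2 + 8))/(x^2 + 8)^3
Second-derivative test at each critical point:
  f''(-2.2393) = -0.1029 < 0 → local maximum
  f''(3.5726) = 0.0404 > 0 → local minimum

Critical points: x = 2/3 - 2*sqrt(19)/3 ≈ -2.2393 (local maximum); x = 2/3 + 2*sqrt(19)/3 ≈ 3.5726 (local minimum)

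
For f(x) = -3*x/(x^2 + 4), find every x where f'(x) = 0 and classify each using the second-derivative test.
f'(x) = 3*(x^2 - 4)/(x^2 + 4)^2

Solve f'(x) = 0:
  f'(x) = 3*(x - 2)*(x + 2)/(x^2 + 4)^2; the denominator is positive wherever f is defined, so f'(x) = 0 ⇔ 3*x^2 - 12 = 0.
  Factor: 3*x^2 - 12 = 3*(x - 2)*(x + 2) = 0.
  ⇒ x = -2, 2

f''(x) = 6*x*(12 - x^2)/(x^2 + 4)^3
Second-derivative test at each critical point:
  f''(-2) = -3/16 < 0 → local maximum
  f''(2) = 3/16 > 0 → local minimum

Critical points: x = -2 (local maximum); x = 2 (local minimum)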